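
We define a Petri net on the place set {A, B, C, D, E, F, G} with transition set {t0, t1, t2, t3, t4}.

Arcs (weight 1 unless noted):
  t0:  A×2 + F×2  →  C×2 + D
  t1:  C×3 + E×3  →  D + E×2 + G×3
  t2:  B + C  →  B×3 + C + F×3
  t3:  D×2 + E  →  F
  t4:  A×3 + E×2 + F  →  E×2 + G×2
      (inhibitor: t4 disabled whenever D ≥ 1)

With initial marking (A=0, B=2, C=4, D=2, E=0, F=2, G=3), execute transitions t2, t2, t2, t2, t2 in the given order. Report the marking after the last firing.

step 1: fire t2:  (A=0, B=2, C=4, D=2, E=0, F=2, G=3) → (A=0, B=4, C=4, D=2, E=0, F=5, G=3)
step 2: fire t2:  (A=0, B=4, C=4, D=2, E=0, F=5, G=3) → (A=0, B=6, C=4, D=2, E=0, F=8, G=3)
step 3: fire t2:  (A=0, B=6, C=4, D=2, E=0, F=8, G=3) → (A=0, B=8, C=4, D=2, E=0, F=11, G=3)
step 4: fire t2:  (A=0, B=8, C=4, D=2, E=0, F=11, G=3) → (A=0, B=10, C=4, D=2, E=0, F=14, G=3)
step 5: fire t2:  (A=0, B=10, C=4, D=2, E=0, F=14, G=3) → (A=0, B=12, C=4, D=2, E=0, F=17, G=3)

(A=0, B=12, C=4, D=2, E=0, F=17, G=3)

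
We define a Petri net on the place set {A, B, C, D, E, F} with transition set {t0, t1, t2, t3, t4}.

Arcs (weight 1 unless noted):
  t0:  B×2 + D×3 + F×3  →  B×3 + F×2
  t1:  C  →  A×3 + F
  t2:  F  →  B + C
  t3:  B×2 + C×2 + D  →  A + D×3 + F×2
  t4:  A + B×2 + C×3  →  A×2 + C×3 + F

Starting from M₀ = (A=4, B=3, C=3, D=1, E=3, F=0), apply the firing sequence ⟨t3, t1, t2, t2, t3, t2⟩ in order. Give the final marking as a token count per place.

step 1: fire t3:  (A=4, B=3, C=3, D=1, E=3, F=0) → (A=5, B=1, C=1, D=3, E=3, F=2)
step 2: fire t1:  (A=5, B=1, C=1, D=3, E=3, F=2) → (A=8, B=1, C=0, D=3, E=3, F=3)
step 3: fire t2:  (A=8, B=1, C=0, D=3, E=3, F=3) → (A=8, B=2, C=1, D=3, E=3, F=2)
step 4: fire t2:  (A=8, B=2, C=1, D=3, E=3, F=2) → (A=8, B=3, C=2, D=3, E=3, F=1)
step 5: fire t3:  (A=8, B=3, C=2, D=3, E=3, F=1) → (A=9, B=1, C=0, D=5, E=3, F=3)
step 6: fire t2:  (A=9, B=1, C=0, D=5, E=3, F=3) → (A=9, B=2, C=1, D=5, E=3, F=2)

(A=9, B=2, C=1, D=5, E=3, F=2)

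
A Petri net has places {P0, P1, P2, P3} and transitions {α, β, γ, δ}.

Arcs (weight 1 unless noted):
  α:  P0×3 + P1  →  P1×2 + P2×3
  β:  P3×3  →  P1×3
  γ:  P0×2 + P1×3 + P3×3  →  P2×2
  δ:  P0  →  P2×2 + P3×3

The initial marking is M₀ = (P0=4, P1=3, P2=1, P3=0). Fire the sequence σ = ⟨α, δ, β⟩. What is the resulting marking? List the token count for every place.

step 1: fire α:  (P0=4, P1=3, P2=1, P3=0) → (P0=1, P1=4, P2=4, P3=0)
step 2: fire δ:  (P0=1, P1=4, P2=4, P3=0) → (P0=0, P1=4, P2=6, P3=3)
step 3: fire β:  (P0=0, P1=4, P2=6, P3=3) → (P0=0, P1=7, P2=6, P3=0)

(P0=0, P1=7, P2=6, P3=0)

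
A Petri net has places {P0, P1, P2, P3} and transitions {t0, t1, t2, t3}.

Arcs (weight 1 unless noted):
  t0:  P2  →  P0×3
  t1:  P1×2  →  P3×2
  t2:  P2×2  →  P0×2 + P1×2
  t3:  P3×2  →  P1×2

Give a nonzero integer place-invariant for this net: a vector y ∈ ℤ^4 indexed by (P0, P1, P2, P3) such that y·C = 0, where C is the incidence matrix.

y = (P0:1, P1:2, P2:3, P3:2)

Incidence matrix C (rows=places, cols=transitions):
       t0   t1   t2   t3
   P0   3    0    2    0
   P1   0   -2    2    2
   P2  -1    0   -2    0
   P3   0    2    0   -2

Candidate y = [1, 2, 3, 2]; check y·C column-wise:
  col t0: 1·3 + 2·0 + 3·-1 + 2·0 = 0
  col t1: 1·0 + 2·-2 + 3·0 + 2·2 = 0
  col t2: 1·2 + 2·2 + 3·-2 + 2·0 = 0
  col t3: 1·0 + 2·2 + 3·0 + 2·-2 = 0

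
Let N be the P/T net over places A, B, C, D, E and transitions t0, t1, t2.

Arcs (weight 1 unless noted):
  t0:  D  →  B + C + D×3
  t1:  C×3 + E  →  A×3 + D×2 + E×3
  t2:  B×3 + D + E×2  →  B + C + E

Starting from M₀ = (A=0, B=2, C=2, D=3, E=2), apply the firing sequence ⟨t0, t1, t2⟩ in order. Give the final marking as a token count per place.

(A=3, B=1, C=1, D=6, E=3)

step 1: fire t0:  (A=0, B=2, C=2, D=3, E=2) → (A=0, B=3, C=3, D=5, E=2)
step 2: fire t1:  (A=0, B=3, C=3, D=5, E=2) → (A=3, B=3, C=0, D=7, E=4)
step 3: fire t2:  (A=3, B=3, C=0, D=7, E=4) → (A=3, B=1, C=1, D=6, E=3)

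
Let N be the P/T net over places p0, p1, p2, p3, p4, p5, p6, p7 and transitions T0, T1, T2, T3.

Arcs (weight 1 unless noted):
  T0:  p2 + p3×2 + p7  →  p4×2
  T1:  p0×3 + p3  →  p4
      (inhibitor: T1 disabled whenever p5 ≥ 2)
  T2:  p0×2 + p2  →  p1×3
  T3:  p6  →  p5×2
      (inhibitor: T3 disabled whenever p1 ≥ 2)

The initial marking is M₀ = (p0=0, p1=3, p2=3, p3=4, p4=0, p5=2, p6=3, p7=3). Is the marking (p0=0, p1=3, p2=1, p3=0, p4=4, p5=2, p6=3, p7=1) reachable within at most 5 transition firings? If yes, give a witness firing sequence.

step 1: fire T0:  (p0=0, p1=3, p2=3, p3=4, p4=0, p5=2, p6=3, p7=3) → (p0=0, p1=3, p2=2, p3=2, p4=2, p5=2, p6=3, p7=2)
step 2: fire T0:  (p0=0, p1=3, p2=2, p3=2, p4=2, p5=2, p6=3, p7=2) → (p0=0, p1=3, p2=1, p3=0, p4=4, p5=2, p6=3, p7=1)

YES — reachable via ⟨T0, T0⟩ (2 firings)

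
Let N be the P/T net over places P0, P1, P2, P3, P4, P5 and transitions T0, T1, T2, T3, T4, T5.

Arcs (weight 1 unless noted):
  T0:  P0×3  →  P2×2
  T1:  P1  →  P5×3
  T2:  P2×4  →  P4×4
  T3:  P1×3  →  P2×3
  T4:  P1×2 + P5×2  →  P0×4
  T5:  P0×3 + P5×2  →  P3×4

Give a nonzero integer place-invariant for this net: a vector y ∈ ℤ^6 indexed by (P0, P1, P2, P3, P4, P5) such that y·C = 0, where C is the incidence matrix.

y = (P0:2, P1:3, P2:3, P3:2, P4:3, P5:1)

Incidence matrix C (rows=places, cols=transitions):
       T0   T1   T2   T3   T4   T5
   P0  -3    0    0    0    4   -3
   P1   0   -1    0   -3   -2    0
   P2   2    0   -4    3    0    0
   P3   0    0    0    0    0    4
   P4   0    0    4    0    0    0
   P5   0    3    0    0   -2   -2

Candidate y = [2, 3, 3, 2, 3, 1]; check y·C column-wise:
  col T0: 2·-3 + 3·0 + 3·2 + 2·0 + 3·0 + 1·0 = 0
  col T1: 2·0 + 3·-1 + 3·0 + 2·0 + 3·0 + 1·3 = 0
  col T2: 2·0 + 3·0 + 3·-4 + 2·0 + 3·4 + 1·0 = 0
  col T3: 2·0 + 3·-3 + 3·3 + 2·0 + 3·0 + 1·0 = 0
  col T4: 2·4 + 3·-2 + 3·0 + 2·0 + 3·0 + 1·-2 = 0
  col T5: 2·-3 + 3·0 + 3·0 + 2·4 + 3·0 + 1·-2 = 0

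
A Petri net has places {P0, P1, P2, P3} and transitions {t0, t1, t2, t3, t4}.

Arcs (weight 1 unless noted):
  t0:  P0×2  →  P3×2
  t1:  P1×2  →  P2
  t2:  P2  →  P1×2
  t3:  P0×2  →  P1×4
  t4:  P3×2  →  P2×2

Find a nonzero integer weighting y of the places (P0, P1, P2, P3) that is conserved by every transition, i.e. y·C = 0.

y = (P0:2, P1:1, P2:2, P3:2)

Incidence matrix C (rows=places, cols=transitions):
       t0   t1   t2   t3   t4
   P0  -2    0    0   -2    0
   P1   0   -2    2    4    0
   P2   0    1   -1    0    2
   P3   2    0    0    0   -2

Candidate y = [2, 1, 2, 2]; check y·C column-wise:
  col t0: 2·-2 + 1·0 + 2·0 + 2·2 = 0
  col t1: 2·0 + 1·-2 + 2·1 + 2·0 = 0
  col t2: 2·0 + 1·2 + 2·-1 + 2·0 = 0
  col t3: 2·-2 + 1·4 + 2·0 + 2·0 = 0
  col t4: 2·0 + 1·0 + 2·2 + 2·-2 = 0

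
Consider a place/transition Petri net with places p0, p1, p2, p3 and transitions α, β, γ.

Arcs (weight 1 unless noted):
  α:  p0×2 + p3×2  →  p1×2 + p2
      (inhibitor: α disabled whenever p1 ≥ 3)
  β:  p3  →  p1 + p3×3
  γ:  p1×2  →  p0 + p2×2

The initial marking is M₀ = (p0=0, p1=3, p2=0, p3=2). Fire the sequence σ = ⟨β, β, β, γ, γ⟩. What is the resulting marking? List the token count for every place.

(p0=2, p1=2, p2=4, p3=8)

step 1: fire β:  (p0=0, p1=3, p2=0, p3=2) → (p0=0, p1=4, p2=0, p3=4)
step 2: fire β:  (p0=0, p1=4, p2=0, p3=4) → (p0=0, p1=5, p2=0, p3=6)
step 3: fire β:  (p0=0, p1=5, p2=0, p3=6) → (p0=0, p1=6, p2=0, p3=8)
step 4: fire γ:  (p0=0, p1=6, p2=0, p3=8) → (p0=1, p1=4, p2=2, p3=8)
step 5: fire γ:  (p0=1, p1=4, p2=2, p3=8) → (p0=2, p1=2, p2=4, p3=8)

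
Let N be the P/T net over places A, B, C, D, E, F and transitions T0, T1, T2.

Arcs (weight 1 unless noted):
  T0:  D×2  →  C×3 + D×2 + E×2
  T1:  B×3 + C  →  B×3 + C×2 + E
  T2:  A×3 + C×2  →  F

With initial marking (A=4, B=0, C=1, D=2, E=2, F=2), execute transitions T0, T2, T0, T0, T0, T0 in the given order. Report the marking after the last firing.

step 1: fire T0:  (A=4, B=0, C=1, D=2, E=2, F=2) → (A=4, B=0, C=4, D=2, E=4, F=2)
step 2: fire T2:  (A=4, B=0, C=4, D=2, E=4, F=2) → (A=1, B=0, C=2, D=2, E=4, F=3)
step 3: fire T0:  (A=1, B=0, C=2, D=2, E=4, F=3) → (A=1, B=0, C=5, D=2, E=6, F=3)
step 4: fire T0:  (A=1, B=0, C=5, D=2, E=6, F=3) → (A=1, B=0, C=8, D=2, E=8, F=3)
step 5: fire T0:  (A=1, B=0, C=8, D=2, E=8, F=3) → (A=1, B=0, C=11, D=2, E=10, F=3)
step 6: fire T0:  (A=1, B=0, C=11, D=2, E=10, F=3) → (A=1, B=0, C=14, D=2, E=12, F=3)

(A=1, B=0, C=14, D=2, E=12, F=3)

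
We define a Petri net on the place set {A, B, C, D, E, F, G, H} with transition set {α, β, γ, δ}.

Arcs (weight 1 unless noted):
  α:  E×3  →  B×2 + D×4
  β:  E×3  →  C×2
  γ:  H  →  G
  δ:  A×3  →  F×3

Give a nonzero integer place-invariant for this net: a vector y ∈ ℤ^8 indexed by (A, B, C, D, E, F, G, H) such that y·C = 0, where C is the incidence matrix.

y = (A:0, B:2, C:0, D:-1, E:0, F:0, G:0, H:0)

Incidence matrix C (rows=places, cols=transitions):
        α    β    γ    δ
    A   0    0    0   -3
    B   2    0    0    0
    C   0    2    0    0
    D   4    0    0    0
    E  -3   -3    0    0
    F   0    0    0    3
    G   0    0    1    0
    H   0    0   -1    0

Candidate y = [0, 2, 0, -1, 0, 0, 0, 0]; check y·C column-wise:
  col α: 2·2 + -1·4 + 0·-3 = 0
  col β: 2·0 + 0·2 + -1·0 + 0·-3 = 0
  col γ: 2·0 + -1·0 + 0·1 + 0·-1 = 0
  col δ: 0·-3 + 2·0 + -1·0 + 0·3 = 0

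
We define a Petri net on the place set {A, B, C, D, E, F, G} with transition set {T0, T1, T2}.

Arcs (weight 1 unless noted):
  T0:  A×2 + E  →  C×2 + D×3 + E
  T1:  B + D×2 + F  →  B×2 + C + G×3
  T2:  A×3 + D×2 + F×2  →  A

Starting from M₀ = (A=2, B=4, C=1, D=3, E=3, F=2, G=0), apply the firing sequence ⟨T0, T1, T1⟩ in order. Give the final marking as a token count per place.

step 1: fire T0:  (A=2, B=4, C=1, D=3, E=3, F=2, G=0) → (A=0, B=4, C=3, D=6, E=3, F=2, G=0)
step 2: fire T1:  (A=0, B=4, C=3, D=6, E=3, F=2, G=0) → (A=0, B=5, C=4, D=4, E=3, F=1, G=3)
step 3: fire T1:  (A=0, B=5, C=4, D=4, E=3, F=1, G=3) → (A=0, B=6, C=5, D=2, E=3, F=0, G=6)

(A=0, B=6, C=5, D=2, E=3, F=0, G=6)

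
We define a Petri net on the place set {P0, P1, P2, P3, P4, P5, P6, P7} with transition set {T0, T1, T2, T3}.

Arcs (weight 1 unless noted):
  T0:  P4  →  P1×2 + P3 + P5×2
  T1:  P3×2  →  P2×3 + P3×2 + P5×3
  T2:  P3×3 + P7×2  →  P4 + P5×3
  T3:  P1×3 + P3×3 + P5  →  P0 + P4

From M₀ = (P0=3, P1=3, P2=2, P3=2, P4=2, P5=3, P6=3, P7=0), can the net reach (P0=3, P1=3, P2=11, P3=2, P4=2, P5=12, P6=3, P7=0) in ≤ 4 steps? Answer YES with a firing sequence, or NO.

step 1: fire T1:  (P0=3, P1=3, P2=2, P3=2, P4=2, P5=3, P6=3, P7=0) → (P0=3, P1=3, P2=5, P3=2, P4=2, P5=6, P6=3, P7=0)
step 2: fire T1:  (P0=3, P1=3, P2=5, P3=2, P4=2, P5=6, P6=3, P7=0) → (P0=3, P1=3, P2=8, P3=2, P4=2, P5=9, P6=3, P7=0)
step 3: fire T1:  (P0=3, P1=3, P2=8, P3=2, P4=2, P5=9, P6=3, P7=0) → (P0=3, P1=3, P2=11, P3=2, P4=2, P5=12, P6=3, P7=0)

YES — reachable via ⟨T1, T1, T1⟩ (3 firings)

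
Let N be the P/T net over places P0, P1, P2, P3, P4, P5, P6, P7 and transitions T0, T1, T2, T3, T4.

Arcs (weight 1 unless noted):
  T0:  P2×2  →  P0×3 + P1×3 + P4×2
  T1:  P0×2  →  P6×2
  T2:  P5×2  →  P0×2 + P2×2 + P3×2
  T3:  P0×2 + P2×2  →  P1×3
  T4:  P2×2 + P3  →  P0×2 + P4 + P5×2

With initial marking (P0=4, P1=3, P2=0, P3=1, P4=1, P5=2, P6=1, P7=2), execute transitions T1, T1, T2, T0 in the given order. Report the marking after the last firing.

(P0=5, P1=6, P2=0, P3=3, P4=3, P5=0, P6=5, P7=2)

step 1: fire T1:  (P0=4, P1=3, P2=0, P3=1, P4=1, P5=2, P6=1, P7=2) → (P0=2, P1=3, P2=0, P3=1, P4=1, P5=2, P6=3, P7=2)
step 2: fire T1:  (P0=2, P1=3, P2=0, P3=1, P4=1, P5=2, P6=3, P7=2) → (P0=0, P1=3, P2=0, P3=1, P4=1, P5=2, P6=5, P7=2)
step 3: fire T2:  (P0=0, P1=3, P2=0, P3=1, P4=1, P5=2, P6=5, P7=2) → (P0=2, P1=3, P2=2, P3=3, P4=1, P5=0, P6=5, P7=2)
step 4: fire T0:  (P0=2, P1=3, P2=2, P3=3, P4=1, P5=0, P6=5, P7=2) → (P0=5, P1=6, P2=0, P3=3, P4=3, P5=0, P6=5, P7=2)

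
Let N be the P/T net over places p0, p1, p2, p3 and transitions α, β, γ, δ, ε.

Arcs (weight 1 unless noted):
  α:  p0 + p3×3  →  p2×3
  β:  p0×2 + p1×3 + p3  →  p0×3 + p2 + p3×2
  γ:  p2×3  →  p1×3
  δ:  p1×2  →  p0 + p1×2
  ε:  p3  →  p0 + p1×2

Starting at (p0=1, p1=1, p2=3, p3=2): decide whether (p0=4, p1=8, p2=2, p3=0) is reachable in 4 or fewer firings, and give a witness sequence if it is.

NO — not reachable within 4 firings

depth 0: 1 marking
depth 1: 3 markings reached so far
depth 2: 8 markings reached so far
depth 3: 17 markings reached so far
depth 4: 30 markings reached so far
target is not among the 30 markings reachable within 4 steps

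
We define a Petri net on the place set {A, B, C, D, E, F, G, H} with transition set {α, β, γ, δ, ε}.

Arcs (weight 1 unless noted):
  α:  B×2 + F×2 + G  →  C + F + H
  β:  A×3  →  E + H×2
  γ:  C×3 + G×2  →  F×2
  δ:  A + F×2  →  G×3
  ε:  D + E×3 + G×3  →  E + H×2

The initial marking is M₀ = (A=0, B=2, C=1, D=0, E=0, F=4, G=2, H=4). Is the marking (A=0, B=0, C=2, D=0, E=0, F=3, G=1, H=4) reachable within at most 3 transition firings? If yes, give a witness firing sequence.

depth 0: 1 marking
depth 1: 2 markings reached so far
depth 2: 2 markings reached so far
(frontier empty at depth 2; search complete)
target is not among the 2 markings reachable within 3 steps

NO — not reachable within 3 firings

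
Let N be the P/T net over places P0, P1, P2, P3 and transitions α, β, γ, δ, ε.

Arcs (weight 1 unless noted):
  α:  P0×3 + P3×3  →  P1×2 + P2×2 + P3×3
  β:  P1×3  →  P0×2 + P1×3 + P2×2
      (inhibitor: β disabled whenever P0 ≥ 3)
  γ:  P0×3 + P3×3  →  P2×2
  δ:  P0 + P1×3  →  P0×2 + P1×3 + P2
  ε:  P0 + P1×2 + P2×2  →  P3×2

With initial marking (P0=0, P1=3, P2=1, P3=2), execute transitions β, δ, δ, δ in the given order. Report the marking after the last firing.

step 1: fire β:  (P0=0, P1=3, P2=1, P3=2) → (P0=2, P1=3, P2=3, P3=2)
step 2: fire δ:  (P0=2, P1=3, P2=3, P3=2) → (P0=3, P1=3, P2=4, P3=2)
step 3: fire δ:  (P0=3, P1=3, P2=4, P3=2) → (P0=4, P1=3, P2=5, P3=2)
step 4: fire δ:  (P0=4, P1=3, P2=5, P3=2) → (P0=5, P1=3, P2=6, P3=2)

(P0=5, P1=3, P2=6, P3=2)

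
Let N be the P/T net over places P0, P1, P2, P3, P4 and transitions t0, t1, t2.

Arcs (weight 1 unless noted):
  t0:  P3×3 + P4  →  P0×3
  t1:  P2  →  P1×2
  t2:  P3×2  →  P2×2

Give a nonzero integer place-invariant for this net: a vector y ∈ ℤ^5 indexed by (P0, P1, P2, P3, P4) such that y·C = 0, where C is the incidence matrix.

y = (P0:2, P1:1, P2:2, P3:2, P4:0)

Incidence matrix C (rows=places, cols=transitions):
       t0   t1   t2
   P0   3    0    0
   P1   0    2    0
   P2   0   -1    2
   P3  -3    0   -2
   P4  -1    0    0

Candidate y = [2, 1, 2, 2, 0]; check y·C column-wise:
  col t0: 2·3 + 1·0 + 2·0 + 2·-3 + 0·-1 = 0
  col t1: 2·0 + 1·2 + 2·-1 + 2·0 = 0
  col t2: 2·0 + 1·0 + 2·2 + 2·-2 = 0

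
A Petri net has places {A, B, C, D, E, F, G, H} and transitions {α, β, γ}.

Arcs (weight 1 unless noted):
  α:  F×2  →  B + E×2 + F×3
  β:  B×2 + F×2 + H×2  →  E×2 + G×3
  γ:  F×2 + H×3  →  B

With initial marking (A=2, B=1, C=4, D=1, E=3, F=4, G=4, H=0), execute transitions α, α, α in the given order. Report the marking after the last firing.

step 1: fire α:  (A=2, B=1, C=4, D=1, E=3, F=4, G=4, H=0) → (A=2, B=2, C=4, D=1, E=5, F=5, G=4, H=0)
step 2: fire α:  (A=2, B=2, C=4, D=1, E=5, F=5, G=4, H=0) → (A=2, B=3, C=4, D=1, E=7, F=6, G=4, H=0)
step 3: fire α:  (A=2, B=3, C=4, D=1, E=7, F=6, G=4, H=0) → (A=2, B=4, C=4, D=1, E=9, F=7, G=4, H=0)

(A=2, B=4, C=4, D=1, E=9, F=7, G=4, H=0)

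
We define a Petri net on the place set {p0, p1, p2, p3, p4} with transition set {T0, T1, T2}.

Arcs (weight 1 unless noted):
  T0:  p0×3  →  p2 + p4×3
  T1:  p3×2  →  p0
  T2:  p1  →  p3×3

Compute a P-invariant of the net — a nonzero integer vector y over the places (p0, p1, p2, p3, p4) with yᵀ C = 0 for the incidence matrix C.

Incidence matrix C (rows=places, cols=transitions):
       T0   T1   T2
   p0  -3    1    0
   p1   0    0   -1
   p2   1    0    0
   p3   0   -2    3
   p4   3    0    0

Candidate y = [2, 3, 6, 1, 0]; check y·C column-wise:
  col T0: 2·-3 + 3·0 + 6·1 + 1·0 + 0·3 = 0
  col T1: 2·1 + 3·0 + 6·0 + 1·-2 = 0
  col T2: 2·0 + 3·-1 + 6·0 + 1·3 = 0

y = (p0:2, p1:3, p2:6, p3:1, p4:0)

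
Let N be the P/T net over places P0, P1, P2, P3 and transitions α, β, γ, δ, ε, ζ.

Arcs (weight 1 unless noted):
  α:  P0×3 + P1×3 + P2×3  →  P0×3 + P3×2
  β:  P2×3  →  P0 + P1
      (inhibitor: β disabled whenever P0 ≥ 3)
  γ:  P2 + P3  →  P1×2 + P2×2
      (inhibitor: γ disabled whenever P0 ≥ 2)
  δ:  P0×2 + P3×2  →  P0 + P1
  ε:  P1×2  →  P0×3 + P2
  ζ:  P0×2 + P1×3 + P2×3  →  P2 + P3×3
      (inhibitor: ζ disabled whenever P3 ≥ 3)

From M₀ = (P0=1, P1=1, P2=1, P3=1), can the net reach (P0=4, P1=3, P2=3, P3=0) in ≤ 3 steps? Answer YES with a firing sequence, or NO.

depth 0: 1 marking
depth 1: 2 markings reached so far
depth 2: 3 markings reached so far
depth 3: 3 markings reached so far
(frontier empty at depth 3; search complete)
target is not among the 3 markings reachable within 3 steps

NO — not reachable within 3 firings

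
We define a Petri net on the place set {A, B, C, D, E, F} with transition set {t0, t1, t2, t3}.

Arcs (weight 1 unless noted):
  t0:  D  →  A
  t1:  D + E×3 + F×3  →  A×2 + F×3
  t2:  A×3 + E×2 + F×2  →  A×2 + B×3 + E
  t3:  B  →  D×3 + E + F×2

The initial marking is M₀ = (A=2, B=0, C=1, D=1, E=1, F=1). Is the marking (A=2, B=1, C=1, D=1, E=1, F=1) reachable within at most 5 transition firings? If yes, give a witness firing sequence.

depth 0: 1 marking
depth 1: 2 markings reached so far
depth 2: 2 markings reached so far
(frontier empty at depth 2; search complete)
target is not among the 2 markings reachable within 5 steps

NO — not reachable within 5 firings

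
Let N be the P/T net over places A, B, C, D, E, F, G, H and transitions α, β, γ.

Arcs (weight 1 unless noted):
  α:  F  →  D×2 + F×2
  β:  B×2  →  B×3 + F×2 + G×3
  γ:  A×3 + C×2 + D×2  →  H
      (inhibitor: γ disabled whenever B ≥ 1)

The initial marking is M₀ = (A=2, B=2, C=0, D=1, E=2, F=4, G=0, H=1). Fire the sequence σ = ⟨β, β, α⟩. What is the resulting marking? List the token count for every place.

step 1: fire β:  (A=2, B=2, C=0, D=1, E=2, F=4, G=0, H=1) → (A=2, B=3, C=0, D=1, E=2, F=6, G=3, H=1)
step 2: fire β:  (A=2, B=3, C=0, D=1, E=2, F=6, G=3, H=1) → (A=2, B=4, C=0, D=1, E=2, F=8, G=6, H=1)
step 3: fire α:  (A=2, B=4, C=0, D=1, E=2, F=8, G=6, H=1) → (A=2, B=4, C=0, D=3, E=2, F=9, G=6, H=1)

(A=2, B=4, C=0, D=3, E=2, F=9, G=6, H=1)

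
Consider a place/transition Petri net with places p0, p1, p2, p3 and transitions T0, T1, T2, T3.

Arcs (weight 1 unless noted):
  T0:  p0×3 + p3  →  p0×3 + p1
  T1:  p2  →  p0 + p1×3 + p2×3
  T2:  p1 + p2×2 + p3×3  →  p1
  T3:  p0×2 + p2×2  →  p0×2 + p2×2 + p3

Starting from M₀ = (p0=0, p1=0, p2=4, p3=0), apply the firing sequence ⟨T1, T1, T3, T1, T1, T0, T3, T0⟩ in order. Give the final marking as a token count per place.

(p0=4, p1=14, p2=12, p3=0)

step 1: fire T1:  (p0=0, p1=0, p2=4, p3=0) → (p0=1, p1=3, p2=6, p3=0)
step 2: fire T1:  (p0=1, p1=3, p2=6, p3=0) → (p0=2, p1=6, p2=8, p3=0)
step 3: fire T3:  (p0=2, p1=6, p2=8, p3=0) → (p0=2, p1=6, p2=8, p3=1)
step 4: fire T1:  (p0=2, p1=6, p2=8, p3=1) → (p0=3, p1=9, p2=10, p3=1)
step 5: fire T1:  (p0=3, p1=9, p2=10, p3=1) → (p0=4, p1=12, p2=12, p3=1)
step 6: fire T0:  (p0=4, p1=12, p2=12, p3=1) → (p0=4, p1=13, p2=12, p3=0)
step 7: fire T3:  (p0=4, p1=13, p2=12, p3=0) → (p0=4, p1=13, p2=12, p3=1)
step 8: fire T0:  (p0=4, p1=13, p2=12, p3=1) → (p0=4, p1=14, p2=12, p3=0)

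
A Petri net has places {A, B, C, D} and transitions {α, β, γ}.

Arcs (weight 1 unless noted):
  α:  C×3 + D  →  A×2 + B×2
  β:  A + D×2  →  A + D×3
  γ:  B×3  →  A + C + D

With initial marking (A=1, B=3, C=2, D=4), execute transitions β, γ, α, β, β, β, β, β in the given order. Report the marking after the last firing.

(A=4, B=2, C=0, D=10)

step 1: fire β:  (A=1, B=3, C=2, D=4) → (A=1, B=3, C=2, D=5)
step 2: fire γ:  (A=1, B=3, C=2, D=5) → (A=2, B=0, C=3, D=6)
step 3: fire α:  (A=2, B=0, C=3, D=6) → (A=4, B=2, C=0, D=5)
step 4: fire β:  (A=4, B=2, C=0, D=5) → (A=4, B=2, C=0, D=6)
step 5: fire β:  (A=4, B=2, C=0, D=6) → (A=4, B=2, C=0, D=7)
step 6: fire β:  (A=4, B=2, C=0, D=7) → (A=4, B=2, C=0, D=8)
step 7: fire β:  (A=4, B=2, C=0, D=8) → (A=4, B=2, C=0, D=9)
step 8: fire β:  (A=4, B=2, C=0, D=9) → (A=4, B=2, C=0, D=10)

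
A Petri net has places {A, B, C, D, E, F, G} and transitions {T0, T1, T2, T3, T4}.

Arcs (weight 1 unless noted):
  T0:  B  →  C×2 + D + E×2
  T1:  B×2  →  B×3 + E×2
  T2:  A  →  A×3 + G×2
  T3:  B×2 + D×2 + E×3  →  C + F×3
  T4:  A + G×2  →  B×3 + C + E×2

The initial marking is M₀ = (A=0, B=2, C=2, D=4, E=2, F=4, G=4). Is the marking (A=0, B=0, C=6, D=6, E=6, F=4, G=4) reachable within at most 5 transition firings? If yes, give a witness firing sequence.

step 1: fire T0:  (A=0, B=2, C=2, D=4, E=2, F=4, G=4) → (A=0, B=1, C=4, D=5, E=4, F=4, G=4)
step 2: fire T0:  (A=0, B=1, C=4, D=5, E=4, F=4, G=4) → (A=0, B=0, C=6, D=6, E=6, F=4, G=4)

YES — reachable via ⟨T0, T0⟩ (2 firings)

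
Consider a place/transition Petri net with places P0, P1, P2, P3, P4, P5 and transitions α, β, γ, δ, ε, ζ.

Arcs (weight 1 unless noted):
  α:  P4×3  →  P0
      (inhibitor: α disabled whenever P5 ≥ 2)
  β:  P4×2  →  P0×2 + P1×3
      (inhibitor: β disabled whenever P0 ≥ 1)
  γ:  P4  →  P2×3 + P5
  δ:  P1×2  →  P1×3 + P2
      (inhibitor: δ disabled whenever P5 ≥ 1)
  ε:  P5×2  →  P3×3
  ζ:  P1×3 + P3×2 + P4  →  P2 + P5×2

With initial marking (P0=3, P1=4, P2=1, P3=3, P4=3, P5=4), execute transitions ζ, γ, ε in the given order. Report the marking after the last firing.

(P0=3, P1=1, P2=5, P3=4, P4=1, P5=5)

step 1: fire ζ:  (P0=3, P1=4, P2=1, P3=3, P4=3, P5=4) → (P0=3, P1=1, P2=2, P3=1, P4=2, P5=6)
step 2: fire γ:  (P0=3, P1=1, P2=2, P3=1, P4=2, P5=6) → (P0=3, P1=1, P2=5, P3=1, P4=1, P5=7)
step 3: fire ε:  (P0=3, P1=1, P2=5, P3=1, P4=1, P5=7) → (P0=3, P1=1, P2=5, P3=4, P4=1, P5=5)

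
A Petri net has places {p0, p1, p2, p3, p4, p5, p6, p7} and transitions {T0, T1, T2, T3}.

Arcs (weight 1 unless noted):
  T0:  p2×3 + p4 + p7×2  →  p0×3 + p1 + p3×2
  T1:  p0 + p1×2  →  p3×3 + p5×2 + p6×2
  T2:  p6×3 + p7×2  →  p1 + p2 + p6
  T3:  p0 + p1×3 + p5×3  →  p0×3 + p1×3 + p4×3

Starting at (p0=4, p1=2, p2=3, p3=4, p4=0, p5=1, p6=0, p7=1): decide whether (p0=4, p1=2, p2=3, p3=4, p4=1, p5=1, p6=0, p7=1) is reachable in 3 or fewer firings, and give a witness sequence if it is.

NO — not reachable within 3 firings

depth 0: 1 marking
depth 1: 2 markings reached so far
depth 2: 2 markings reached so far
(frontier empty at depth 2; search complete)
target is not among the 2 markings reachable within 3 steps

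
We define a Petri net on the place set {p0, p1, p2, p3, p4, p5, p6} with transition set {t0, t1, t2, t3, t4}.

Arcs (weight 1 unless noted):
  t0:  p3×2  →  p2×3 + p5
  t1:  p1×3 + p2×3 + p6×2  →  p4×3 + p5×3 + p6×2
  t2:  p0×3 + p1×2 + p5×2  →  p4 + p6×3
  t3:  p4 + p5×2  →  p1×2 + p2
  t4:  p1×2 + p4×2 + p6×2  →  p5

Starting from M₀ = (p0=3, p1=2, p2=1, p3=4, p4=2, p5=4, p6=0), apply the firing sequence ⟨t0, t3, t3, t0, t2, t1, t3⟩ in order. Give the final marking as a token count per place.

step 1: fire t0:  (p0=3, p1=2, p2=1, p3=4, p4=2, p5=4, p6=0) → (p0=3, p1=2, p2=4, p3=2, p4=2, p5=5, p6=0)
step 2: fire t3:  (p0=3, p1=2, p2=4, p3=2, p4=2, p5=5, p6=0) → (p0=3, p1=4, p2=5, p3=2, p4=1, p5=3, p6=0)
step 3: fire t3:  (p0=3, p1=4, p2=5, p3=2, p4=1, p5=3, p6=0) → (p0=3, p1=6, p2=6, p3=2, p4=0, p5=1, p6=0)
step 4: fire t0:  (p0=3, p1=6, p2=6, p3=2, p4=0, p5=1, p6=0) → (p0=3, p1=6, p2=9, p3=0, p4=0, p5=2, p6=0)
step 5: fire t2:  (p0=3, p1=6, p2=9, p3=0, p4=0, p5=2, p6=0) → (p0=0, p1=4, p2=9, p3=0, p4=1, p5=0, p6=3)
step 6: fire t1:  (p0=0, p1=4, p2=9, p3=0, p4=1, p5=0, p6=3) → (p0=0, p1=1, p2=6, p3=0, p4=4, p5=3, p6=3)
step 7: fire t3:  (p0=0, p1=1, p2=6, p3=0, p4=4, p5=3, p6=3) → (p0=0, p1=3, p2=7, p3=0, p4=3, p5=1, p6=3)

(p0=0, p1=3, p2=7, p3=0, p4=3, p5=1, p6=3)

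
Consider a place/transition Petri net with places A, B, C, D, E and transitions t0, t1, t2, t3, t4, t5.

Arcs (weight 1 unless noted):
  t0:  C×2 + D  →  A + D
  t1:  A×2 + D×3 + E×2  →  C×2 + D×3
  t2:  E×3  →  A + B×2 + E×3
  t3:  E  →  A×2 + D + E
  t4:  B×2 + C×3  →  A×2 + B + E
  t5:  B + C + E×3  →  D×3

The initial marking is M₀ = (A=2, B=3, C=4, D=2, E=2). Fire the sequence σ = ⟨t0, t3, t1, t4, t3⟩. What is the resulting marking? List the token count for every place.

step 1: fire t0:  (A=2, B=3, C=4, D=2, E=2) → (A=3, B=3, C=2, D=2, E=2)
step 2: fire t3:  (A=3, B=3, C=2, D=2, E=2) → (A=5, B=3, C=2, D=3, E=2)
step 3: fire t1:  (A=5, B=3, C=2, D=3, E=2) → (A=3, B=3, C=4, D=3, E=0)
step 4: fire t4:  (A=3, B=3, C=4, D=3, E=0) → (A=5, B=2, C=1, D=3, E=1)
step 5: fire t3:  (A=5, B=2, C=1, D=3, E=1) → (A=7, B=2, C=1, D=4, E=1)

(A=7, B=2, C=1, D=4, E=1)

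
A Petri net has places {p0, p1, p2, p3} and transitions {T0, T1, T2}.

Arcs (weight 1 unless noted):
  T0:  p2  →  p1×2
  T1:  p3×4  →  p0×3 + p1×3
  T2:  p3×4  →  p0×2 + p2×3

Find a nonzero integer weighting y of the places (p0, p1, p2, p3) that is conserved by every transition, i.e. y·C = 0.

Incidence matrix C (rows=places, cols=transitions):
       T0   T1   T2
   p0   0    3    2
   p1   2    3    0
   p2  -1    0    3
   p3   0   -4   -4

Candidate y = [3, 1, 2, 3]; check y·C column-wise:
  col T0: 3·0 + 1·2 + 2·-1 + 3·0 = 0
  col T1: 3·3 + 1·3 + 2·0 + 3·-4 = 0
  col T2: 3·2 + 1·0 + 2·3 + 3·-4 = 0

y = (p0:3, p1:1, p2:2, p3:3)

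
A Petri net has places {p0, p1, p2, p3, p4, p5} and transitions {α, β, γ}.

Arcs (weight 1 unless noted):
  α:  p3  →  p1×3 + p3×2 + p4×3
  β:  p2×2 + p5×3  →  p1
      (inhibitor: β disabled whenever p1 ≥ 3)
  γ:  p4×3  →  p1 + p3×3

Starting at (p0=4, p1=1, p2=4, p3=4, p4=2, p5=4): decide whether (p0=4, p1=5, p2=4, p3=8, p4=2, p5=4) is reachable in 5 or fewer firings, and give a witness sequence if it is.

step 1: fire α:  (p0=4, p1=1, p2=4, p3=4, p4=2, p5=4) → (p0=4, p1=4, p2=4, p3=5, p4=5, p5=4)
step 2: fire γ:  (p0=4, p1=4, p2=4, p3=5, p4=5, p5=4) → (p0=4, p1=5, p2=4, p3=8, p4=2, p5=4)

YES — reachable via ⟨α, γ⟩ (2 firings)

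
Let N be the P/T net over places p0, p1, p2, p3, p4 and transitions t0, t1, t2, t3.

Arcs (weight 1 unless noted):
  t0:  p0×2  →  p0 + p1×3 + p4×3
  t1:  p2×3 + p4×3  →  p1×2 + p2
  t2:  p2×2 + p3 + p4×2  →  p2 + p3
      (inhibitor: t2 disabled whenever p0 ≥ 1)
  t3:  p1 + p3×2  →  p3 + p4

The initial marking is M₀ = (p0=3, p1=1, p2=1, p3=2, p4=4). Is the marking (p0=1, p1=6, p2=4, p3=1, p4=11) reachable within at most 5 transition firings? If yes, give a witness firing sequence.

NO — not reachable within 5 firings

depth 0: 1 marking
depth 1: 3 markings reached so far
depth 2: 5 markings reached so far
depth 3: 6 markings reached so far
depth 4: 6 markings reached so far
(frontier empty at depth 4; search complete)
target is not among the 6 markings reachable within 5 steps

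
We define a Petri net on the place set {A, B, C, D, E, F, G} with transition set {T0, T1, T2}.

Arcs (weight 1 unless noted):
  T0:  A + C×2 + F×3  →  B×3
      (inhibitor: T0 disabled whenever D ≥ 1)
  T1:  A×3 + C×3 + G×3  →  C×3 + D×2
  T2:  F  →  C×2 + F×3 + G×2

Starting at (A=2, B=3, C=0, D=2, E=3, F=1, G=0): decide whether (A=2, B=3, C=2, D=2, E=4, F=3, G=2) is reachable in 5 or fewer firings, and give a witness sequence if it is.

NO — not reachable within 5 firings

depth 0: 1 marking
depth 1: 2 markings reached so far
depth 2: 3 markings reached so far
depth 3: 4 markings reached so far
depth 4: 5 markings reached so far
depth 5: 6 markings reached so far
target is not among the 6 markings reachable within 5 steps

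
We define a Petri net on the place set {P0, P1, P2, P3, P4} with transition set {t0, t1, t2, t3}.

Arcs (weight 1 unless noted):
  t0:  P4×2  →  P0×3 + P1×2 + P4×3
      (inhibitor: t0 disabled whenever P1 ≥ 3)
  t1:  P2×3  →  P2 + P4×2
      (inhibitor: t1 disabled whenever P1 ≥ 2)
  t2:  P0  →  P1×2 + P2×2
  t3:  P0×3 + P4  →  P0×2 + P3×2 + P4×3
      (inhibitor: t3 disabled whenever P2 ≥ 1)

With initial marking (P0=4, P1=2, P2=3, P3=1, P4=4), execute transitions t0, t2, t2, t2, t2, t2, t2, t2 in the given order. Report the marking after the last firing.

(P0=0, P1=18, P2=17, P3=1, P4=5)

step 1: fire t0:  (P0=4, P1=2, P2=3, P3=1, P4=4) → (P0=7, P1=4, P2=3, P3=1, P4=5)
step 2: fire t2:  (P0=7, P1=4, P2=3, P3=1, P4=5) → (P0=6, P1=6, P2=5, P3=1, P4=5)
step 3: fire t2:  (P0=6, P1=6, P2=5, P3=1, P4=5) → (P0=5, P1=8, P2=7, P3=1, P4=5)
step 4: fire t2:  (P0=5, P1=8, P2=7, P3=1, P4=5) → (P0=4, P1=10, P2=9, P3=1, P4=5)
step 5: fire t2:  (P0=4, P1=10, P2=9, P3=1, P4=5) → (P0=3, P1=12, P2=11, P3=1, P4=5)
step 6: fire t2:  (P0=3, P1=12, P2=11, P3=1, P4=5) → (P0=2, P1=14, P2=13, P3=1, P4=5)
step 7: fire t2:  (P0=2, P1=14, P2=13, P3=1, P4=5) → (P0=1, P1=16, P2=15, P3=1, P4=5)
step 8: fire t2:  (P0=1, P1=16, P2=15, P3=1, P4=5) → (P0=0, P1=18, P2=17, P3=1, P4=5)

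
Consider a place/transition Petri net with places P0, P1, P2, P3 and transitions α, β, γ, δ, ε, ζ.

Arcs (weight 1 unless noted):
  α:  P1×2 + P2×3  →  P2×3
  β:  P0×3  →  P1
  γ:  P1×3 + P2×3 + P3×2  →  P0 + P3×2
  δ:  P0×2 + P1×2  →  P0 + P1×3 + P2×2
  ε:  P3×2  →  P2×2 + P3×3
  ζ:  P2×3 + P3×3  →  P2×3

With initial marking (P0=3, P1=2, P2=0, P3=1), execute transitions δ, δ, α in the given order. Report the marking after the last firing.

step 1: fire δ:  (P0=3, P1=2, P2=0, P3=1) → (P0=2, P1=3, P2=2, P3=1)
step 2: fire δ:  (P0=2, P1=3, P2=2, P3=1) → (P0=1, P1=4, P2=4, P3=1)
step 3: fire α:  (P0=1, P1=4, P2=4, P3=1) → (P0=1, P1=2, P2=4, P3=1)

(P0=1, P1=2, P2=4, P3=1)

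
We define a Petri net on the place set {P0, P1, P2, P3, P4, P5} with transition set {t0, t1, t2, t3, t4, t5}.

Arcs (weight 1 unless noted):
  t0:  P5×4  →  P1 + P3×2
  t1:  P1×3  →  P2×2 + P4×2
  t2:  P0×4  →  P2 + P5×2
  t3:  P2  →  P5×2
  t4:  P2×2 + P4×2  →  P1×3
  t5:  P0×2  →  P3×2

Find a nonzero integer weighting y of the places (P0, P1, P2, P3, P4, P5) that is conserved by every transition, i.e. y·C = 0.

y = (P0:1, P1:2, P2:2, P3:1, P4:1, P5:1)

Incidence matrix C (rows=places, cols=transitions):
       t0   t1   t2   t3   t4   t5
   P0   0    0   -4    0    0   -2
   P1   1   -3    0    0    3    0
   P2   0    2    1   -1   -2    0
   P3   2    0    0    0    0    2
   P4   0    2    0    0   -2    0
   P5  -4    0    2    2    0    0

Candidate y = [1, 2, 2, 1, 1, 1]; check y·C column-wise:
  col t0: 1·0 + 2·1 + 2·0 + 1·2 + 1·0 + 1·-4 = 0
  col t1: 1·0 + 2·-3 + 2·2 + 1·0 + 1·2 + 1·0 = 0
  col t2: 1·-4 + 2·0 + 2·1 + 1·0 + 1·0 + 1·2 = 0
  col t3: 1·0 + 2·0 + 2·-1 + 1·0 + 1·0 + 1·2 = 0
  col t4: 1·0 + 2·3 + 2·-2 + 1·0 + 1·-2 + 1·0 = 0
  col t5: 1·-2 + 2·0 + 2·0 + 1·2 + 1·0 + 1·0 = 0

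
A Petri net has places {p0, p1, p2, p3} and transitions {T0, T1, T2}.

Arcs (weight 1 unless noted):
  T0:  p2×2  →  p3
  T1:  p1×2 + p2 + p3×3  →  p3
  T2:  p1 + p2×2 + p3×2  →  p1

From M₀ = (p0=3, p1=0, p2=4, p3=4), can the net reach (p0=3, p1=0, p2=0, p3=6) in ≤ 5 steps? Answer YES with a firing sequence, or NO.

step 1: fire T0:  (p0=3, p1=0, p2=4, p3=4) → (p0=3, p1=0, p2=2, p3=5)
step 2: fire T0:  (p0=3, p1=0, p2=2, p3=5) → (p0=3, p1=0, p2=0, p3=6)

YES — reachable via ⟨T0, T0⟩ (2 firings)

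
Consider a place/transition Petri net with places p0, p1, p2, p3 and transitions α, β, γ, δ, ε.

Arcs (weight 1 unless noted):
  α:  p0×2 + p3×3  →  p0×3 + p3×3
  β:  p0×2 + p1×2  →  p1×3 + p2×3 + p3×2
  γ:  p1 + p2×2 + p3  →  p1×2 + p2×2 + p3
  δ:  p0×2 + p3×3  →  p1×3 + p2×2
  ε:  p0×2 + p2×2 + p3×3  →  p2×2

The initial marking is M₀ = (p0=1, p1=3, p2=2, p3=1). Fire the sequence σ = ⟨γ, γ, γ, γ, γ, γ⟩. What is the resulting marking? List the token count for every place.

step 1: fire γ:  (p0=1, p1=3, p2=2, p3=1) → (p0=1, p1=4, p2=2, p3=1)
step 2: fire γ:  (p0=1, p1=4, p2=2, p3=1) → (p0=1, p1=5, p2=2, p3=1)
step 3: fire γ:  (p0=1, p1=5, p2=2, p3=1) → (p0=1, p1=6, p2=2, p3=1)
step 4: fire γ:  (p0=1, p1=6, p2=2, p3=1) → (p0=1, p1=7, p2=2, p3=1)
step 5: fire γ:  (p0=1, p1=7, p2=2, p3=1) → (p0=1, p1=8, p2=2, p3=1)
step 6: fire γ:  (p0=1, p1=8, p2=2, p3=1) → (p0=1, p1=9, p2=2, p3=1)

(p0=1, p1=9, p2=2, p3=1)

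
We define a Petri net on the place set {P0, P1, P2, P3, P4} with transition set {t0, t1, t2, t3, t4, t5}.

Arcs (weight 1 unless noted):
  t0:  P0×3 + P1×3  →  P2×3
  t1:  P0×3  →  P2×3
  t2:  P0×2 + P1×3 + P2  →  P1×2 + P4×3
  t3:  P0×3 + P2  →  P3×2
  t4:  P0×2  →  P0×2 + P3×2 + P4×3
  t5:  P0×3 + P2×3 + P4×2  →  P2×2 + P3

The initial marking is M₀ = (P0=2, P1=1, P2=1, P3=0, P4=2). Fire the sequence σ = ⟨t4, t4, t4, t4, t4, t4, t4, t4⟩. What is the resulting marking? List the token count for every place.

step 1: fire t4:  (P0=2, P1=1, P2=1, P3=0, P4=2) → (P0=2, P1=1, P2=1, P3=2, P4=5)
step 2: fire t4:  (P0=2, P1=1, P2=1, P3=2, P4=5) → (P0=2, P1=1, P2=1, P3=4, P4=8)
step 3: fire t4:  (P0=2, P1=1, P2=1, P3=4, P4=8) → (P0=2, P1=1, P2=1, P3=6, P4=11)
step 4: fire t4:  (P0=2, P1=1, P2=1, P3=6, P4=11) → (P0=2, P1=1, P2=1, P3=8, P4=14)
step 5: fire t4:  (P0=2, P1=1, P2=1, P3=8, P4=14) → (P0=2, P1=1, P2=1, P3=10, P4=17)
step 6: fire t4:  (P0=2, P1=1, P2=1, P3=10, P4=17) → (P0=2, P1=1, P2=1, P3=12, P4=20)
step 7: fire t4:  (P0=2, P1=1, P2=1, P3=12, P4=20) → (P0=2, P1=1, P2=1, P3=14, P4=23)
step 8: fire t4:  (P0=2, P1=1, P2=1, P3=14, P4=23) → (P0=2, P1=1, P2=1, P3=16, P4=26)

(P0=2, P1=1, P2=1, P3=16, P4=26)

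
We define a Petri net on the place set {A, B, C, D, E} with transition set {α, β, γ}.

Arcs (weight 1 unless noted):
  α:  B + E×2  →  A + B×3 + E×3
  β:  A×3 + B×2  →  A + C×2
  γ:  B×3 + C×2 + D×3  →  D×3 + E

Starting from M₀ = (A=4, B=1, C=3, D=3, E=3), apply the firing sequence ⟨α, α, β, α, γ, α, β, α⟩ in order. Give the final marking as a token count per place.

(A=5, B=4, C=5, D=3, E=9)

step 1: fire α:  (A=4, B=1, C=3, D=3, E=3) → (A=5, B=3, C=3, D=3, E=4)
step 2: fire α:  (A=5, B=3, C=3, D=3, E=4) → (A=6, B=5, C=3, D=3, E=5)
step 3: fire β:  (A=6, B=5, C=3, D=3, E=5) → (A=4, B=3, C=5, D=3, E=5)
step 4: fire α:  (A=4, B=3, C=5, D=3, E=5) → (A=5, B=5, C=5, D=3, E=6)
step 5: fire γ:  (A=5, B=5, C=5, D=3, E=6) → (A=5, B=2, C=3, D=3, E=7)
step 6: fire α:  (A=5, B=2, C=3, D=3, E=7) → (A=6, B=4, C=3, D=3, E=8)
step 7: fire β:  (A=6, B=4, C=3, D=3, E=8) → (A=4, B=2, C=5, D=3, E=8)
step 8: fire α:  (A=4, B=2, C=5, D=3, E=8) → (A=5, B=4, C=5, D=3, E=9)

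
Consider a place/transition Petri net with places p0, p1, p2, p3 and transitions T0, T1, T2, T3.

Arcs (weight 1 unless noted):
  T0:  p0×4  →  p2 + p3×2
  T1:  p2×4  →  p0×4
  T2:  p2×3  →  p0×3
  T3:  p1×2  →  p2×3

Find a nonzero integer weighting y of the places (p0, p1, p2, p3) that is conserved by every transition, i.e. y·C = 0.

y = (p0:2, p1:3, p2:2, p3:3)

Incidence matrix C (rows=places, cols=transitions):
       T0   T1   T2   T3
   p0  -4    4    3    0
   p1   0    0    0   -2
   p2   1   -4   -3    3
   p3   2    0    0    0

Candidate y = [2, 3, 2, 3]; check y·C column-wise:
  col T0: 2·-4 + 3·0 + 2·1 + 3·2 = 0
  col T1: 2·4 + 3·0 + 2·-4 + 3·0 = 0
  col T2: 2·3 + 3·0 + 2·-3 + 3·0 = 0
  col T3: 2·0 + 3·-2 + 2·3 + 3·0 = 0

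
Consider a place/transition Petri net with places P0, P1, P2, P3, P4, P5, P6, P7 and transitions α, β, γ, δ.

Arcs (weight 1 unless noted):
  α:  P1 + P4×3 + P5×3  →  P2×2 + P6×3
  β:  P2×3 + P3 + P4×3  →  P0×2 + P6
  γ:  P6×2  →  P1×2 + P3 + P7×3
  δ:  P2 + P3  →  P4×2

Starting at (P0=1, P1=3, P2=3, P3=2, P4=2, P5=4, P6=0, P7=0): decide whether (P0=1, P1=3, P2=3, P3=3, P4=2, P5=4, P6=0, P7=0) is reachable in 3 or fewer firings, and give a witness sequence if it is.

NO — not reachable within 3 firings

depth 0: 1 marking
depth 1: 2 markings reached so far
depth 2: 4 markings reached so far
depth 3: 6 markings reached so far
target is not among the 6 markings reachable within 3 steps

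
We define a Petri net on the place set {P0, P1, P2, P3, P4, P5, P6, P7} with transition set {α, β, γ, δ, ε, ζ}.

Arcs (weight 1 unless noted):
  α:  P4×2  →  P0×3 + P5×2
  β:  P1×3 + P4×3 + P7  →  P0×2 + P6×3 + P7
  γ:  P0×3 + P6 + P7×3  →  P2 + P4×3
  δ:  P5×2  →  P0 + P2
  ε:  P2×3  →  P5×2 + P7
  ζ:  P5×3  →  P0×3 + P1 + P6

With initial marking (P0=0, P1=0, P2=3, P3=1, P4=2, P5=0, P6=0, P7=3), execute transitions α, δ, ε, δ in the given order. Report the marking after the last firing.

(P0=5, P1=0, P2=2, P3=1, P4=0, P5=0, P6=0, P7=4)

step 1: fire α:  (P0=0, P1=0, P2=3, P3=1, P4=2, P5=0, P6=0, P7=3) → (P0=3, P1=0, P2=3, P3=1, P4=0, P5=2, P6=0, P7=3)
step 2: fire δ:  (P0=3, P1=0, P2=3, P3=1, P4=0, P5=2, P6=0, P7=3) → (P0=4, P1=0, P2=4, P3=1, P4=0, P5=0, P6=0, P7=3)
step 3: fire ε:  (P0=4, P1=0, P2=4, P3=1, P4=0, P5=0, P6=0, P7=3) → (P0=4, P1=0, P2=1, P3=1, P4=0, P5=2, P6=0, P7=4)
step 4: fire δ:  (P0=4, P1=0, P2=1, P3=1, P4=0, P5=2, P6=0, P7=4) → (P0=5, P1=0, P2=2, P3=1, P4=0, P5=0, P6=0, P7=4)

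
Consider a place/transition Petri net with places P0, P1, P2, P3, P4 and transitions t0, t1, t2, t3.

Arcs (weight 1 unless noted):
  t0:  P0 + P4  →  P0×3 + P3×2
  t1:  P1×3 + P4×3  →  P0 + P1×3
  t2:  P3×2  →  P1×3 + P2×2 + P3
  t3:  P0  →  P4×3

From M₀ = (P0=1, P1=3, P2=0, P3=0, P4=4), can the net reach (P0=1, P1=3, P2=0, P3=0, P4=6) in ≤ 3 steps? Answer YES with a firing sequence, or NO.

depth 0: 1 marking
depth 1: 4 markings reached so far
depth 2: 8 markings reached so far
depth 3: 14 markings reached so far
target is not among the 14 markings reachable within 3 steps

NO — not reachable within 3 firings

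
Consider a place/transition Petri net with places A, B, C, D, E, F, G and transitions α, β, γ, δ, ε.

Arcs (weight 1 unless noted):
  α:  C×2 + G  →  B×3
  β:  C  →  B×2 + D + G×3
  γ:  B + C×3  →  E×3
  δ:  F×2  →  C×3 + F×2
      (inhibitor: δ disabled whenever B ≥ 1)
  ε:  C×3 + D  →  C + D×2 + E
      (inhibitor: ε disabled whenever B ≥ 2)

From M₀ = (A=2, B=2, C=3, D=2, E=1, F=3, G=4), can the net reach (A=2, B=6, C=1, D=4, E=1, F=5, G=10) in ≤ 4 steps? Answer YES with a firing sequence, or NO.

depth 0: 1 marking
depth 1: 4 markings reached so far
depth 2: 6 markings reached so far
depth 3: 7 markings reached so far
depth 4: 7 markings reached so far
(frontier empty at depth 4; search complete)
target is not among the 7 markings reachable within 4 steps

NO — not reachable within 4 firings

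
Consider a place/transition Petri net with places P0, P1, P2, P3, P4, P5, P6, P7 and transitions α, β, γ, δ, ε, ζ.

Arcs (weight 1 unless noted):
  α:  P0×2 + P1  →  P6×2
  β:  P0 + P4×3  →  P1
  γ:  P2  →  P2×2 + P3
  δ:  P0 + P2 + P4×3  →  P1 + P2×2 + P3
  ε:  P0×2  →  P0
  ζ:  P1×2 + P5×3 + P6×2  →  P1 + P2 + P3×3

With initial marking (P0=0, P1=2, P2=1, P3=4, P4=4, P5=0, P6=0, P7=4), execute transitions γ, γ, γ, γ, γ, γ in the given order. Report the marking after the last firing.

(P0=0, P1=2, P2=7, P3=10, P4=4, P5=0, P6=0, P7=4)

step 1: fire γ:  (P0=0, P1=2, P2=1, P3=4, P4=4, P5=0, P6=0, P7=4) → (P0=0, P1=2, P2=2, P3=5, P4=4, P5=0, P6=0, P7=4)
step 2: fire γ:  (P0=0, P1=2, P2=2, P3=5, P4=4, P5=0, P6=0, P7=4) → (P0=0, P1=2, P2=3, P3=6, P4=4, P5=0, P6=0, P7=4)
step 3: fire γ:  (P0=0, P1=2, P2=3, P3=6, P4=4, P5=0, P6=0, P7=4) → (P0=0, P1=2, P2=4, P3=7, P4=4, P5=0, P6=0, P7=4)
step 4: fire γ:  (P0=0, P1=2, P2=4, P3=7, P4=4, P5=0, P6=0, P7=4) → (P0=0, P1=2, P2=5, P3=8, P4=4, P5=0, P6=0, P7=4)
step 5: fire γ:  (P0=0, P1=2, P2=5, P3=8, P4=4, P5=0, P6=0, P7=4) → (P0=0, P1=2, P2=6, P3=9, P4=4, P5=0, P6=0, P7=4)
step 6: fire γ:  (P0=0, P1=2, P2=6, P3=9, P4=4, P5=0, P6=0, P7=4) → (P0=0, P1=2, P2=7, P3=10, P4=4, P5=0, P6=0, P7=4)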